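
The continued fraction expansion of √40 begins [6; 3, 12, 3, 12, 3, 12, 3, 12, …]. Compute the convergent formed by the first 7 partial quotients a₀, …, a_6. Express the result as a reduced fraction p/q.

337434/53353

a_0 = 6: 6/1
a_1 = 3: 19/3
a_2 = 12: 234/37
a_3 = 3: 721/114
a_4 = 12: 8886/1405
a_5 = 3: 27379/4329
a_6 = 12: 337434/53353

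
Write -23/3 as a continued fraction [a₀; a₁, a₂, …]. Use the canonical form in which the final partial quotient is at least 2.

-23 = -8·3 + 1, so a_0 = -8
3 = 3·1 + 0, so a_1 = 3

[-8; 3]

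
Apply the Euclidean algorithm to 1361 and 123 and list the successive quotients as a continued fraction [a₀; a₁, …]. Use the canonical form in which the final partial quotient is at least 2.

⌊1361/123⌋ = 11, remainder 8
⌊123/8⌋ = 15, remainder 3
⌊8/3⌋ = 2, remainder 2
⌊3/2⌋ = 1, remainder 1
⌊2/1⌋ = 2, remainder 0

[11; 15, 2, 1, 2]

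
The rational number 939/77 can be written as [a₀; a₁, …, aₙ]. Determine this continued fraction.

939 = 12·77 + 15, so a_0 = 12
77 = 5·15 + 2, so a_1 = 5
15 = 7·2 + 1, so a_2 = 7
2 = 2·1 + 0, so a_3 = 2

[12; 5, 7, 2]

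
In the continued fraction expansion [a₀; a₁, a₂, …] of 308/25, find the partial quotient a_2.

⌊308/25⌋ = 12, remainder 8
⌊25/8⌋ = 3, remainder 1
⌊8/1⌋ = 8, remainder 0

8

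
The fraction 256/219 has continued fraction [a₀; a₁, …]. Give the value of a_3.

⌊256/219⌋ = 1, remainder 37
⌊219/37⌋ = 5, remainder 34
⌊37/34⌋ = 1, remainder 3
⌊34/3⌋ = 11, remainder 1

11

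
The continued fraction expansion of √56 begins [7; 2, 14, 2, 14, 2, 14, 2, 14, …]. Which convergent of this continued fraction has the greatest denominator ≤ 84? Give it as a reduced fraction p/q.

449/60

List convergents until the denominator exceeds the bound:
a_0 = 7: 7/1  (≤ bound)
a_1 = 2: 15/2  (≤ bound)
a_2 = 14: 217/29  (≤ bound)
a_3 = 2: 449/60  (≤ bound)
a_4 = 14: 6503/869  (> 84, stop)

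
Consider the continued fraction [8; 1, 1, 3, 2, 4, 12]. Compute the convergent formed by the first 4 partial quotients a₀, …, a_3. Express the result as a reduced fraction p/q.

60/7

Compute successive convergents:
a_0 = 8: 8/1
a_1 = 1: 9/1
a_2 = 1: 17/2
a_3 = 3: 60/7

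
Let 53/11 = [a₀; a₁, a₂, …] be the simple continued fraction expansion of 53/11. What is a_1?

53 = 4·11 + 9, so a_0 = 4
11 = 1·9 + 2, so a_1 = 1

1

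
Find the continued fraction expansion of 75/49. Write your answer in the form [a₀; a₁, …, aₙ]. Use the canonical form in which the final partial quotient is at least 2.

⌊75/49⌋ = 1, remainder 26
⌊49/26⌋ = 1, remainder 23
⌊26/23⌋ = 1, remainder 3
⌊23/3⌋ = 7, remainder 2
⌊3/2⌋ = 1, remainder 1
⌊2/1⌋ = 2, remainder 0

[1; 1, 1, 7, 1, 2]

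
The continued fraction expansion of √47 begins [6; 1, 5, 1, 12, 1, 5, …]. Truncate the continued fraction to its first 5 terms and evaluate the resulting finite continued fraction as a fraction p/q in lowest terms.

617/90

a_0 = 6: 6/1
a_1 = 1: 7/1
a_2 = 5: 41/6
a_3 = 1: 48/7
a_4 = 12: 617/90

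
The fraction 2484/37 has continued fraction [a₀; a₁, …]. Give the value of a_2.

2

2484 ÷ 37 → quotient 67, remainder 5
37 ÷ 5 → quotient 7, remainder 2
5 ÷ 2 → quotient 2, remainder 1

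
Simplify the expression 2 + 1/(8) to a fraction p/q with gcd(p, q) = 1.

Starting at the tail and folding back:
Start with 8.
2 + 1/(8/1) = 2 + 1/8 = 17/8

17/8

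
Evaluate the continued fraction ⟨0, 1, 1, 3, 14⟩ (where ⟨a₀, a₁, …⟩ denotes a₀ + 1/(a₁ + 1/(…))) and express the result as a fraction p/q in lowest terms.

57/100

Starting at the tail and folding back:
Start with 14.
3 + 1/(14/1) = 3 + 1/14 = 43/14
1 + 1/(43/14) = 1 + 14/43 = 57/43
1 + 1/(57/43) = 1 + 43/57 = 100/57
0 + 1/(100/57) = 0 + 57/100 = 57/100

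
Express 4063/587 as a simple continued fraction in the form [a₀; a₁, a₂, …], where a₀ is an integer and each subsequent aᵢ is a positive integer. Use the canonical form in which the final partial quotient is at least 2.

Run the Euclidean algorithm, recording each quotient:
4063 ÷ 587 → quotient 6, remainder 541
587 ÷ 541 → quotient 1, remainder 46
541 ÷ 46 → quotient 11, remainder 35
46 ÷ 35 → quotient 1, remainder 11
35 ÷ 11 → quotient 3, remainder 2
11 ÷ 2 → quotient 5, remainder 1
2 ÷ 1 → quotient 2, remainder 0

[6; 1, 11, 1, 3, 5, 2]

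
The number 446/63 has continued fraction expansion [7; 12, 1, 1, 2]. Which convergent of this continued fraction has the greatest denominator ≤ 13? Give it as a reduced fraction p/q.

92/13

a_0 = 7: 7/1  (≤ bound)
a_1 = 12: 85/12  (≤ bound)
a_2 = 1: 92/13  (≤ bound)
a_3 = 1: 177/25  (> 13, stop)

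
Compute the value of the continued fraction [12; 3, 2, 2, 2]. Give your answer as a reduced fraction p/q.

Start with 2.
2 + 1/(2/1) = 2 + 1/2 = 5/2
2 + 1/(5/2) = 2 + 2/5 = 12/5
3 + 1/(12/5) = 3 + 5/12 = 41/12
12 + 1/(41/12) = 12 + 12/41 = 504/41

504/41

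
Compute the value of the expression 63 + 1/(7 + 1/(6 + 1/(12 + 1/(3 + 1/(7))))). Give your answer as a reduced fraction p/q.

745489/11807

Compute successive convergents:
a_0 = 63: 63/1
a_1 = 7: 442/7
a_2 = 6: 2715/43
a_3 = 12: 33022/523
a_4 = 3: 101781/1612
a_5 = 7: 745489/11807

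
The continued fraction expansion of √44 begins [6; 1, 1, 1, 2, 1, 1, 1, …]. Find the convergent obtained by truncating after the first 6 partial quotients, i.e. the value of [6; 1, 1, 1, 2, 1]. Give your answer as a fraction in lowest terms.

73/11

Start with 1.
2 + 1/(1/1) = 2 + 1/1 = 3/1
1 + 1/(3/1) = 1 + 1/3 = 4/3
1 + 1/(4/3) = 1 + 3/4 = 7/4
1 + 1/(7/4) = 1 + 4/7 = 11/7
6 + 1/(11/7) = 6 + 7/11 = 73/11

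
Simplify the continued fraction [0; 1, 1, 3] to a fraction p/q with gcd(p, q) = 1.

Start with 3.
1 + 1/(3/1) = 1 + 1/3 = 4/3
1 + 1/(4/3) = 1 + 3/4 = 7/4
0 + 1/(7/4) = 0 + 4/7 = 4/7

4/7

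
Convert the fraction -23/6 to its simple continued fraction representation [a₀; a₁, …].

Run the Euclidean algorithm, recording each quotient:
-23 ÷ 6 → quotient -4, remainder 1
6 ÷ 1 → quotient 6, remainder 0

[-4; 6]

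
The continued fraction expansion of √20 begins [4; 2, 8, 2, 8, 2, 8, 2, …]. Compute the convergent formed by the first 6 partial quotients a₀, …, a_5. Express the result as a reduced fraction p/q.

Build up convergents one term at a time:
a_0 = 4: 4/1
a_1 = 2: 9/2
a_2 = 8: 76/17
a_3 = 2: 161/36
a_4 = 8: 1364/305
a_5 = 2: 2889/646

2889/646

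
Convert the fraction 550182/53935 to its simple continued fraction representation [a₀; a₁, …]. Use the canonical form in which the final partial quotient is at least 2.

[10; 4, 1, 47, 7, 32]

550182 = 10·53935 + 10832, so a_0 = 10
53935 = 4·10832 + 10607, so a_1 = 4
10832 = 1·10607 + 225, so a_2 = 1
10607 = 47·225 + 32, so a_3 = 47
225 = 7·32 + 1, so a_4 = 7
32 = 32·1 + 0, so a_5 = 32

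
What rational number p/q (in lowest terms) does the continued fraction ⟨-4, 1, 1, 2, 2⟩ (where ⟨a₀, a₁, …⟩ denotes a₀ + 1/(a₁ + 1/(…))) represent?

-41/12

Compute successive convergents:
a_0 = -4: -4/1
a_1 = 1: -3/1
a_2 = 1: -7/2
a_3 = 2: -17/5
a_4 = 2: -41/12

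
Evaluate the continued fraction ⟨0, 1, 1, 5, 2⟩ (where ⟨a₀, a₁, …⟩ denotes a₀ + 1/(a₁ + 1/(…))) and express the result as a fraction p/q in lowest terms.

Use the convergent recurrence hₖ = aₖ·hₖ₋₁ + hₖ₋₂ (and likewise for the denominators kₖ):
a_0 = 0: 0/1
a_1 = 1: 1/1
a_2 = 1: 1/2
a_3 = 5: 6/11
a_4 = 2: 13/24

13/24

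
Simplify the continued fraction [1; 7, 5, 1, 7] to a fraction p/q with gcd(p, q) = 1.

Compute successive convergents:
a_0 = 1: 1/1
a_1 = 7: 8/7
a_2 = 5: 41/36
a_3 = 1: 49/43
a_4 = 7: 384/337

384/337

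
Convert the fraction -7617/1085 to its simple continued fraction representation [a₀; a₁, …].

[-8; 1, 48, 3, 7]

Repeatedly divide and take the remainder:
-7617 = -8·1085 + 1063, so a_0 = -8
1085 = 1·1063 + 22, so a_1 = 1
1063 = 48·22 + 7, so a_2 = 48
22 = 3·7 + 1, so a_3 = 3
7 = 7·1 + 0, so a_4 = 7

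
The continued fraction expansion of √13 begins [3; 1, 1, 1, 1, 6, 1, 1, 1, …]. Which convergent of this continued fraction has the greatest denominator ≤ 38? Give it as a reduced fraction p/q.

a_0 = 3: 3/1  (≤ bound)
a_1 = 1: 4/1  (≤ bound)
a_2 = 1: 7/2  (≤ bound)
a_3 = 1: 11/3  (≤ bound)
a_4 = 1: 18/5  (≤ bound)
a_5 = 6: 119/33  (≤ bound)
a_6 = 1: 137/38  (≤ bound)
a_7 = 1: 256/71  (> 38, stop)

137/38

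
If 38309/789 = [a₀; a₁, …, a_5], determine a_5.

Apply division with remainder until the remainder is 0:
38309 ÷ 789 → quotient 48, remainder 437
789 ÷ 437 → quotient 1, remainder 352
437 ÷ 352 → quotient 1, remainder 85
352 ÷ 85 → quotient 4, remainder 12
85 ÷ 12 → quotient 7, remainder 1
12 ÷ 1 → quotient 12, remainder 0

12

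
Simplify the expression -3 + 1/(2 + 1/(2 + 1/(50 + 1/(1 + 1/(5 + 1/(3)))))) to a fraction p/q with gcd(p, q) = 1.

Compute successive convergents:
a_0 = -3: -3/1
a_1 = 2: -5/2
a_2 = 2: -13/5
a_3 = 50: -655/252
a_4 = 1: -668/257
a_5 = 5: -3995/1537
a_6 = 3: -12653/4868

-12653/4868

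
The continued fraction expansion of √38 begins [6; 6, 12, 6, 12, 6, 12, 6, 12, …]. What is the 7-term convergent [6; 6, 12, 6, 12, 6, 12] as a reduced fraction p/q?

2463306/399601

Start with 12.
6 + 1/(12/1) = 6 + 1/12 = 73/12
12 + 1/(73/12) = 12 + 12/73 = 888/73
6 + 1/(888/73) = 6 + 73/888 = 5401/888
12 + 1/(5401/888) = 12 + 888/5401 = 65700/5401
6 + 1/(65700/5401) = 6 + 5401/65700 = 399601/65700
6 + 1/(399601/65700) = 6 + 65700/399601 = 2463306/399601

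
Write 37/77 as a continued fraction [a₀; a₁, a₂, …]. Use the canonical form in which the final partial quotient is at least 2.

37 ÷ 77 → quotient 0, remainder 37
77 ÷ 37 → quotient 2, remainder 3
37 ÷ 3 → quotient 12, remainder 1
3 ÷ 1 → quotient 3, remainder 0

[0; 2, 12, 3]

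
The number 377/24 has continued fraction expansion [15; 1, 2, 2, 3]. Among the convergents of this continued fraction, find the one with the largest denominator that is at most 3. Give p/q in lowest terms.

47/3

a_0 = 15: 15/1  (≤ bound)
a_1 = 1: 16/1  (≤ bound)
a_2 = 2: 47/3  (≤ bound)
a_3 = 2: 110/7  (> 3, stop)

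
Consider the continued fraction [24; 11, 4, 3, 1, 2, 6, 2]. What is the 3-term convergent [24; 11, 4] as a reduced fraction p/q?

Start with 4.
11 + 1/(4/1) = 11 + 1/4 = 45/4
24 + 1/(45/4) = 24 + 4/45 = 1084/45

1084/45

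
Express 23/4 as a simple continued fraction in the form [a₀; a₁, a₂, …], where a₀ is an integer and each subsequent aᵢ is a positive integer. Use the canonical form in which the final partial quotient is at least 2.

[5; 1, 3]

Run the Euclidean algorithm, recording each quotient:
⌊23/4⌋ = 5, remainder 3
⌊4/3⌋ = 1, remainder 1
⌊3/1⌋ = 3, remainder 0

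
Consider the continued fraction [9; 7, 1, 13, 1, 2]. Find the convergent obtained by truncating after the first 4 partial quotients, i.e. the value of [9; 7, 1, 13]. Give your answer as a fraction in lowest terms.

a_0 = 9: 9/1
a_1 = 7: 64/7
a_2 = 1: 73/8
a_3 = 13: 1013/111

1013/111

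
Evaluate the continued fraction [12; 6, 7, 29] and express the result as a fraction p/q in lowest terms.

15240/1253

Collapse the nested fraction from the inside out:
Start with 29.
7 + 1/(29/1) = 7 + 1/29 = 204/29
6 + 1/(204/29) = 6 + 29/204 = 1253/204
12 + 1/(1253/204) = 12 + 204/1253 = 15240/1253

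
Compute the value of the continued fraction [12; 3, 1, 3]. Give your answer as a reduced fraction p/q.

Start with 3.
1 + 1/(3/1) = 1 + 1/3 = 4/3
3 + 1/(4/3) = 3 + 3/4 = 15/4
12 + 1/(15/4) = 12 + 4/15 = 184/15

184/15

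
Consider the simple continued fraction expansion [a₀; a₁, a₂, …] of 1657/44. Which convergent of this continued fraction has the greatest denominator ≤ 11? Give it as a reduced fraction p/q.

113/3

a_0 = 37: 37/1  (≤ bound)
a_1 = 1: 38/1  (≤ bound)
a_2 = 1: 75/2  (≤ bound)
a_3 = 1: 113/3  (≤ bound)
a_4 = 14: 1657/44  (> 11, stop)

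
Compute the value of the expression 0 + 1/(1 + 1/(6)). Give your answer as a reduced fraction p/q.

Compute successive convergents:
a_0 = 0: 0/1
a_1 = 1: 1/1
a_2 = 6: 6/7

6/7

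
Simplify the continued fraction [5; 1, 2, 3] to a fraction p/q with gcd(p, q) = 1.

a_0 = 5: 5/1
a_1 = 1: 6/1
a_2 = 2: 17/3
a_3 = 3: 57/10

57/10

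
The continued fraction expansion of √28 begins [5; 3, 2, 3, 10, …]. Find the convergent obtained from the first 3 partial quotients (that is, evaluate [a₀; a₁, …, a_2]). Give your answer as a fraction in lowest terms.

Work from the innermost term outward:
Start with 2.
3 + 1/(2/1) = 3 + 1/2 = 7/2
5 + 1/(7/2) = 5 + 2/7 = 37/7

37/7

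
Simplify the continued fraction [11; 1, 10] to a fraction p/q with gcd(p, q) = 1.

Start with 10.
1 + 1/(10/1) = 1 + 1/10 = 11/10
11 + 1/(11/10) = 11 + 10/11 = 131/11

131/11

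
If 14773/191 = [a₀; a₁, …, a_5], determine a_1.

2

14773 = 77·191 + 66, so a_0 = 77
191 = 2·66 + 59, so a_1 = 2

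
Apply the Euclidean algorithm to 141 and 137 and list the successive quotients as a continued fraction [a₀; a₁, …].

⌊141/137⌋ = 1, remainder 4
⌊137/4⌋ = 34, remainder 1
⌊4/1⌋ = 4, remainder 0

[1; 34, 4]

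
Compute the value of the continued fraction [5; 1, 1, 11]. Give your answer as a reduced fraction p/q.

127/23

Use the convergent recurrence hₖ = aₖ·hₖ₋₁ + hₖ₋₂ (and likewise for the denominators kₖ):
a_0 = 5: 5/1
a_1 = 1: 6/1
a_2 = 1: 11/2
a_3 = 11: 127/23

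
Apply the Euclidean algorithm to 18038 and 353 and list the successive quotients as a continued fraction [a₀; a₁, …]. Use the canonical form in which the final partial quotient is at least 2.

18038 = 51·353 + 35, so a_0 = 51
353 = 10·35 + 3, so a_1 = 10
35 = 11·3 + 2, so a_2 = 11
3 = 1·2 + 1, so a_3 = 1
2 = 2·1 + 0, so a_4 = 2

[51; 10, 11, 1, 2]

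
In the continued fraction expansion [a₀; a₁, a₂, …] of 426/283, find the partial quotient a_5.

2

426 = 1·283 + 143, so a_0 = 1
283 = 1·143 + 140, so a_1 = 1
143 = 1·140 + 3, so a_2 = 1
140 = 46·3 + 2, so a_3 = 46
3 = 1·2 + 1, so a_4 = 1
2 = 2·1 + 0, so a_5 = 2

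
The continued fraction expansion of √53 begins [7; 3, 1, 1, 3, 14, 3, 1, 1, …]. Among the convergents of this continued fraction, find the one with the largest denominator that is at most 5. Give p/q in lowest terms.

List convergents until the denominator exceeds the bound:
a_0 = 7: 7/1  (≤ bound)
a_1 = 3: 22/3  (≤ bound)
a_2 = 1: 29/4  (≤ bound)
a_3 = 1: 51/7  (> 5, stop)

29/4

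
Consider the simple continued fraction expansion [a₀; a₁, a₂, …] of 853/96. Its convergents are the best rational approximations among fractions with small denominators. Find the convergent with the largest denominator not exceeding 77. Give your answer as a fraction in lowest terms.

List convergents until the denominator exceeds the bound:
a_0 = 8: 8/1  (≤ bound)
a_1 = 1: 9/1  (≤ bound)
a_2 = 7: 71/8  (≤ bound)
a_3 = 1: 80/9  (≤ bound)
a_4 = 2: 231/26  (≤ bound)
a_5 = 1: 311/35  (≤ bound)
a_6 = 2: 853/96  (> 77, stop)

311/35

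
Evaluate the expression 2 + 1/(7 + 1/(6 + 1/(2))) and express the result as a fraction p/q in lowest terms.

Build up convergents one term at a time:
a_0 = 2: 2/1
a_1 = 7: 15/7
a_2 = 6: 92/43
a_3 = 2: 199/93

199/93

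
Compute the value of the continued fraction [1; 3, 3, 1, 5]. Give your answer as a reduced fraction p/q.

98/75

Work from the innermost term outward:
Start with 5.
1 + 1/(5/1) = 1 + 1/5 = 6/5
3 + 1/(6/5) = 3 + 5/6 = 23/6
3 + 1/(23/6) = 3 + 6/23 = 75/23
1 + 1/(75/23) = 1 + 23/75 = 98/75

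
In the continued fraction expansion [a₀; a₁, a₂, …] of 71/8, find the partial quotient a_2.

⌊71/8⌋ = 8, remainder 7
⌊8/7⌋ = 1, remainder 1
⌊7/1⌋ = 7, remainder 0

7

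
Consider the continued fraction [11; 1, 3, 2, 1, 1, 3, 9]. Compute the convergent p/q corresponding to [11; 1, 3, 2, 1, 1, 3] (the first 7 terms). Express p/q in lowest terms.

930/79

a_0 = 11: 11/1
a_1 = 1: 12/1
a_2 = 3: 47/4
a_3 = 2: 106/9
a_4 = 1: 153/13
a_5 = 1: 259/22
a_6 = 3: 930/79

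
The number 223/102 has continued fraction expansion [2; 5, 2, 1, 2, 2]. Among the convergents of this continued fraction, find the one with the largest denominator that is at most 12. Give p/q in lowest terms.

24/11

List convergents until the denominator exceeds the bound:
a_0 = 2: 2/1  (≤ bound)
a_1 = 5: 11/5  (≤ bound)
a_2 = 2: 24/11  (≤ bound)
a_3 = 1: 35/16  (> 12, stop)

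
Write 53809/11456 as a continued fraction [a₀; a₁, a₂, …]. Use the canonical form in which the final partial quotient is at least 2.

[4; 1, 2, 3, 3, 20, 8, 2]

Repeatedly divide and take the remainder:
53809 ÷ 11456 → quotient 4, remainder 7985
11456 ÷ 7985 → quotient 1, remainder 3471
7985 ÷ 3471 → quotient 2, remainder 1043
3471 ÷ 1043 → quotient 3, remainder 342
1043 ÷ 342 → quotient 3, remainder 17
342 ÷ 17 → quotient 20, remainder 2
17 ÷ 2 → quotient 8, remainder 1
2 ÷ 1 → quotient 2, remainder 0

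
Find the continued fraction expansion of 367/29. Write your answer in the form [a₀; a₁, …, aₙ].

[12; 1, 1, 1, 9]

367 ÷ 29 → quotient 12, remainder 19
29 ÷ 19 → quotient 1, remainder 10
19 ÷ 10 → quotient 1, remainder 9
10 ÷ 9 → quotient 1, remainder 1
9 ÷ 1 → quotient 9, remainder 0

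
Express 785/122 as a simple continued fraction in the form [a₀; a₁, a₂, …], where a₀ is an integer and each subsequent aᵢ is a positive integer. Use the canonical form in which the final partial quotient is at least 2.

[6; 2, 3, 3, 5]

Run the Euclidean algorithm, recording each quotient:
785 = 6·122 + 53, so a_0 = 6
122 = 2·53 + 16, so a_1 = 2
53 = 3·16 + 5, so a_2 = 3
16 = 3·5 + 1, so a_3 = 3
5 = 5·1 + 0, so a_4 = 5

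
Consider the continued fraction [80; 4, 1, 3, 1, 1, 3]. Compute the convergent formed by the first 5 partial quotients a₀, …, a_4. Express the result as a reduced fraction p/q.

1925/24

Start with 1.
3 + 1/(1/1) = 3 + 1/1 = 4/1
1 + 1/(4/1) = 1 + 1/4 = 5/4
4 + 1/(5/4) = 4 + 4/5 = 24/5
80 + 1/(24/5) = 80 + 5/24 = 1925/24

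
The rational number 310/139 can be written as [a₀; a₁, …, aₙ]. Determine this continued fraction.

310 = 2·139 + 32, so a_0 = 2
139 = 4·32 + 11, so a_1 = 4
32 = 2·11 + 10, so a_2 = 2
11 = 1·10 + 1, so a_3 = 1
10 = 10·1 + 0, so a_4 = 10

[2; 4, 2, 1, 10]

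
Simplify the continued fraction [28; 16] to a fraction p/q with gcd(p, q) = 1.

449/16

Use the convergent recurrence hₖ = aₖ·hₖ₋₁ + hₖ₋₂ (and likewise for the denominators kₖ):
a_0 = 28: 28/1
a_1 = 16: 449/16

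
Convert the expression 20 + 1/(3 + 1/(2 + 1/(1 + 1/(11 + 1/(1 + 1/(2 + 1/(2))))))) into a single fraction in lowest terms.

Start with 2.
2 + 1/(2/1) = 2 + 1/2 = 5/2
1 + 1/(5/2) = 1 + 2/5 = 7/5
11 + 1/(7/5) = 11 + 5/7 = 82/7
1 + 1/(82/7) = 1 + 7/82 = 89/82
2 + 1/(89/82) = 2 + 82/89 = 260/89
3 + 1/(260/89) = 3 + 89/260 = 869/260
20 + 1/(869/260) = 20 + 260/869 = 17640/869

17640/869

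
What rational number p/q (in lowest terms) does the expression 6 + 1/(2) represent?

Start with 2.
6 + 1/(2/1) = 6 + 1/2 = 13/2

13/2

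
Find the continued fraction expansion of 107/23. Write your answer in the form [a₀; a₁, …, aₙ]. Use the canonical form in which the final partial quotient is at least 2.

[4; 1, 1, 1, 7]

Apply division with remainder until the remainder is 0:
107 ÷ 23 → quotient 4, remainder 15
23 ÷ 15 → quotient 1, remainder 8
15 ÷ 8 → quotient 1, remainder 7
8 ÷ 7 → quotient 1, remainder 1
7 ÷ 1 → quotient 7, remainder 0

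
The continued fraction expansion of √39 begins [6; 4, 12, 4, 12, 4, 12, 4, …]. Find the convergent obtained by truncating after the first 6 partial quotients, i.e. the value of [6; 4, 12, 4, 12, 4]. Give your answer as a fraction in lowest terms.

62425/9996

Start with 4.
12 + 1/(4/1) = 12 + 1/4 = 49/4
4 + 1/(49/4) = 4 + 4/49 = 200/49
12 + 1/(200/49) = 12 + 49/200 = 2449/200
4 + 1/(2449/200) = 4 + 200/2449 = 9996/2449
6 + 1/(9996/2449) = 6 + 2449/9996 = 62425/9996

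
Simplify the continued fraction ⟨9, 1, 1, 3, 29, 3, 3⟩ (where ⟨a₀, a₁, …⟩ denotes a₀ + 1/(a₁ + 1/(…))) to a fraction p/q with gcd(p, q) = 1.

Compute successive convergents:
a_0 = 9: 9/1
a_1 = 1: 10/1
a_2 = 1: 19/2
a_3 = 3: 67/7
a_4 = 29: 1962/205
a_5 = 3: 5953/622
a_6 = 3: 19821/2071

19821/2071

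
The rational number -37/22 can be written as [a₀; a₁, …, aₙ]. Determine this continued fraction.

-37 = -2·22 + 7, so a_0 = -2
22 = 3·7 + 1, so a_1 = 3
7 = 7·1 + 0, so a_2 = 7

[-2; 3, 7]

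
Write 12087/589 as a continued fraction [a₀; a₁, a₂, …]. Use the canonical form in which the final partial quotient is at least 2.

Repeatedly divide and take the remainder:
⌊12087/589⌋ = 20, remainder 307
⌊589/307⌋ = 1, remainder 282
⌊307/282⌋ = 1, remainder 25
⌊282/25⌋ = 11, remainder 7
⌊25/7⌋ = 3, remainder 4
⌊7/4⌋ = 1, remainder 3
⌊4/3⌋ = 1, remainder 1
⌊3/1⌋ = 3, remainder 0

[20; 1, 1, 11, 3, 1, 1, 3]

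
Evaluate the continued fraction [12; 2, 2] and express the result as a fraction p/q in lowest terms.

a_0 = 12: 12/1
a_1 = 2: 25/2
a_2 = 2: 62/5

62/5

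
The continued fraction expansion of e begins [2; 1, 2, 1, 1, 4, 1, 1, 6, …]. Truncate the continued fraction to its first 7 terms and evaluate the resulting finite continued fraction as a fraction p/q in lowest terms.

106/39

a_0 = 2: 2/1
a_1 = 1: 3/1
a_2 = 2: 8/3
a_3 = 1: 11/4
a_4 = 1: 19/7
a_5 = 4: 87/32
a_6 = 1: 106/39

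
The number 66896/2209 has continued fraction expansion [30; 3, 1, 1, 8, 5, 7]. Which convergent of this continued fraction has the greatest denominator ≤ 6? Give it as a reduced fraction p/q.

List convergents until the denominator exceeds the bound:
a_0 = 30: 30/1  (≤ bound)
a_1 = 3: 91/3  (≤ bound)
a_2 = 1: 121/4  (≤ bound)
a_3 = 1: 212/7  (> 6, stop)

121/4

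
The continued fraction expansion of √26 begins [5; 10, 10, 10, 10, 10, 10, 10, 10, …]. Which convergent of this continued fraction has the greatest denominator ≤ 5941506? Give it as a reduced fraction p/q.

a_0 = 5: 5/1  (≤ bound)
a_1 = 10: 51/10  (≤ bound)
a_2 = 10: 515/101  (≤ bound)
a_3 = 10: 5201/1020  (≤ bound)
a_4 = 10: 52525/10301  (≤ bound)
a_5 = 10: 530451/104030  (≤ bound)
a_6 = 10: 5357035/1050601  (≤ bound)
a_7 = 10: 54100801/10610040  (> 5941506, stop)

5357035/1050601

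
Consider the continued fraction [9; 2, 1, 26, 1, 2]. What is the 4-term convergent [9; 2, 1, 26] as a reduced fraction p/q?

Start with 26.
1 + 1/(26/1) = 1 + 1/26 = 27/26
2 + 1/(27/26) = 2 + 26/27 = 80/27
9 + 1/(80/27) = 9 + 27/80 = 747/80

747/80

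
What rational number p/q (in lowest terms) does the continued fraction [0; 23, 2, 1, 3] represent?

11/257

Start with 3.
1 + 1/(3/1) = 1 + 1/3 = 4/3
2 + 1/(4/3) = 2 + 3/4 = 11/4
23 + 1/(11/4) = 23 + 4/11 = 257/11
0 + 1/(257/11) = 0 + 11/257 = 11/257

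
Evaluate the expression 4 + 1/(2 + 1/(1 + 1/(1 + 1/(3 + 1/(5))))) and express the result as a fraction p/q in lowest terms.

Starting at the tail and folding back:
Start with 5.
3 + 1/(5/1) = 3 + 1/5 = 16/5
1 + 1/(16/5) = 1 + 5/16 = 21/16
1 + 1/(21/16) = 1 + 16/21 = 37/21
2 + 1/(37/21) = 2 + 21/37 = 95/37
4 + 1/(95/37) = 4 + 37/95 = 417/95

417/95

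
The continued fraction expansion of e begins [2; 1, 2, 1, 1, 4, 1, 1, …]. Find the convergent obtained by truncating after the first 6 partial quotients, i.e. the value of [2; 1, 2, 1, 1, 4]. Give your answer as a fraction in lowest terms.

87/32

Start with 4.
1 + 1/(4/1) = 1 + 1/4 = 5/4
1 + 1/(5/4) = 1 + 4/5 = 9/5
2 + 1/(9/5) = 2 + 5/9 = 23/9
1 + 1/(23/9) = 1 + 9/23 = 32/23
2 + 1/(32/23) = 2 + 23/32 = 87/32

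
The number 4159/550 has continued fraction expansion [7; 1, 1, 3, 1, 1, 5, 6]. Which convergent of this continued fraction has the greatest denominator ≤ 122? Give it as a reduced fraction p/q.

a_0 = 7: 7/1  (≤ bound)
a_1 = 1: 8/1  (≤ bound)
a_2 = 1: 15/2  (≤ bound)
a_3 = 3: 53/7  (≤ bound)
a_4 = 1: 68/9  (≤ bound)
a_5 = 1: 121/16  (≤ bound)
a_6 = 5: 673/89  (≤ bound)
a_7 = 6: 4159/550  (> 122, stop)

673/89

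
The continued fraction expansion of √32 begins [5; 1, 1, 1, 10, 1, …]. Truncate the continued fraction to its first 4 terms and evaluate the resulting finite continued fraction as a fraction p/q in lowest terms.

17/3

Work from the innermost term outward:
Start with 1.
1 + 1/(1/1) = 1 + 1/1 = 2/1
1 + 1/(2/1) = 1 + 1/2 = 3/2
5 + 1/(3/2) = 5 + 2/3 = 17/3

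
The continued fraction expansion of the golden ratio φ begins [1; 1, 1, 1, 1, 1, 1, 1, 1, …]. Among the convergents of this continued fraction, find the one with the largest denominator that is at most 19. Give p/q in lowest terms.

List convergents until the denominator exceeds the bound:
a_0 = 1: 1/1  (≤ bound)
a_1 = 1: 2/1  (≤ bound)
a_2 = 1: 3/2  (≤ bound)
a_3 = 1: 5/3  (≤ bound)
a_4 = 1: 8/5  (≤ bound)
a_5 = 1: 13/8  (≤ bound)
a_6 = 1: 21/13  (≤ bound)
a_7 = 1: 34/21  (> 19, stop)

21/13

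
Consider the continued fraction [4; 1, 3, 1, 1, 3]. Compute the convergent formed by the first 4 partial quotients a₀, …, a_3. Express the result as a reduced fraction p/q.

Build up convergents one term at a time:
a_0 = 4: 4/1
a_1 = 1: 5/1
a_2 = 3: 19/4
a_3 = 1: 24/5

24/5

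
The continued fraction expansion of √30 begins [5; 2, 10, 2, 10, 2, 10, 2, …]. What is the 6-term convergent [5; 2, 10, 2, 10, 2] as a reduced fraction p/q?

a_0 = 5: 5/1
a_1 = 2: 11/2
a_2 = 10: 115/21
a_3 = 2: 241/44
a_4 = 10: 2525/461
a_5 = 2: 5291/966

5291/966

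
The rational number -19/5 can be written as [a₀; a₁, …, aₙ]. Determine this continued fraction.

[-4; 5]

-19 ÷ 5 → quotient -4, remainder 1
5 ÷ 1 → quotient 5, remainder 0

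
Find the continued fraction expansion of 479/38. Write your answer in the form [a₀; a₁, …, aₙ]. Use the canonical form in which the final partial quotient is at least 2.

[12; 1, 1, 1, 1, 7]

⌊479/38⌋ = 12, remainder 23
⌊38/23⌋ = 1, remainder 15
⌊23/15⌋ = 1, remainder 8
⌊15/8⌋ = 1, remainder 7
⌊8/7⌋ = 1, remainder 1
⌊7/1⌋ = 7, remainder 0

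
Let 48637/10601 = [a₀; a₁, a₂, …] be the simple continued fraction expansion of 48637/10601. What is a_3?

Run the Euclidean algorithm, recording each quotient:
⌊48637/10601⌋ = 4, remainder 6233
⌊10601/6233⌋ = 1, remainder 4368
⌊6233/4368⌋ = 1, remainder 1865
⌊4368/1865⌋ = 2, remainder 638

2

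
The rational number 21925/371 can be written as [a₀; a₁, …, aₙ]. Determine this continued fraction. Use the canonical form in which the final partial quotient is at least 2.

[59; 10, 3, 3, 1, 2]

21925 = 59·371 + 36, so a_0 = 59
371 = 10·36 + 11, so a_1 = 10
36 = 3·11 + 3, so a_2 = 3
11 = 3·3 + 2, so a_3 = 3
3 = 1·2 + 1, so a_4 = 1
2 = 2·1 + 0, so a_5 = 2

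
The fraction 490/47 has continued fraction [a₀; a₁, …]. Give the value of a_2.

2

⌊490/47⌋ = 10, remainder 20
⌊47/20⌋ = 2, remainder 7
⌊20/7⌋ = 2, remainder 6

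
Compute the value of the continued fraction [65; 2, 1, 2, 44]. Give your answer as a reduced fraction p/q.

Start with 44.
2 + 1/(44/1) = 2 + 1/44 = 89/44
1 + 1/(89/44) = 1 + 44/89 = 133/89
2 + 1/(133/89) = 2 + 89/133 = 355/133
65 + 1/(355/133) = 65 + 133/355 = 23208/355

23208/355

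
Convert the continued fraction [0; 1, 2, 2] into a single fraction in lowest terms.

5/7

a_0 = 0: 0/1
a_1 = 1: 1/1
a_2 = 2: 2/3
a_3 = 2: 5/7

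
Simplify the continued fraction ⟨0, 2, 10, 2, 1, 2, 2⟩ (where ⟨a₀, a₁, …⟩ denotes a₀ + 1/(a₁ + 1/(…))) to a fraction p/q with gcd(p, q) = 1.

Use the convergent recurrence hₖ = aₖ·hₖ₋₁ + hₖ₋₂ (and likewise for the denominators kₖ):
a_0 = 0: 0/1
a_1 = 2: 1/2
a_2 = 10: 10/21
a_3 = 2: 21/44
a_4 = 1: 31/65
a_5 = 2: 83/174
a_6 = 2: 197/413

197/413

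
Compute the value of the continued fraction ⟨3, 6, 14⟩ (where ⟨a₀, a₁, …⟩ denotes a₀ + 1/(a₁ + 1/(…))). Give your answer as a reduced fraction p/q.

269/85

Use the convergent recurrence hₖ = aₖ·hₖ₋₁ + hₖ₋₂ (and likewise for the denominators kₖ):
a_0 = 3: 3/1
a_1 = 6: 19/6
a_2 = 14: 269/85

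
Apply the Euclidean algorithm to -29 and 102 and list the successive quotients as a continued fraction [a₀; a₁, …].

[-1; 1, 2, 1, 1, 14]

-29 = -1·102 + 73, so a_0 = -1
102 = 1·73 + 29, so a_1 = 1
73 = 2·29 + 15, so a_2 = 2
29 = 1·15 + 14, so a_3 = 1
15 = 1·14 + 1, so a_4 = 1
14 = 14·1 + 0, so a_5 = 14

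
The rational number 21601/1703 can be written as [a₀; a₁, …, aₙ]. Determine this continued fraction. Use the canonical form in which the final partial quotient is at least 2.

[12; 1, 2, 6, 22, 4]

21601 = 12·1703 + 1165, so a_0 = 12
1703 = 1·1165 + 538, so a_1 = 1
1165 = 2·538 + 89, so a_2 = 2
538 = 6·89 + 4, so a_3 = 6
89 = 22·4 + 1, so a_4 = 22
4 = 4·1 + 0, so a_5 = 4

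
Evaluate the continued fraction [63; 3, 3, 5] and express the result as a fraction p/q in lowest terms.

3355/53

Starting at the tail and folding back:
Start with 5.
3 + 1/(5/1) = 3 + 1/5 = 16/5
3 + 1/(16/5) = 3 + 5/16 = 53/16
63 + 1/(53/16) = 63 + 16/53 = 3355/53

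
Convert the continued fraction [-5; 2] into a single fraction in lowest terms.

-9/2

Start with 2.
-5 + 1/(2/1) = -5 + 1/2 = -9/2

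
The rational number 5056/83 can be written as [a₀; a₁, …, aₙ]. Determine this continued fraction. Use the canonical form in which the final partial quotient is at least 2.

⌊5056/83⌋ = 60, remainder 76
⌊83/76⌋ = 1, remainder 7
⌊76/7⌋ = 10, remainder 6
⌊7/6⌋ = 1, remainder 1
⌊6/1⌋ = 6, remainder 0

[60; 1, 10, 1, 6]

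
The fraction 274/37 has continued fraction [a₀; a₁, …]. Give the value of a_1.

Run the Euclidean algorithm, recording each quotient:
274 = 7·37 + 15, so a_0 = 7
37 = 2·15 + 7, so a_1 = 2

2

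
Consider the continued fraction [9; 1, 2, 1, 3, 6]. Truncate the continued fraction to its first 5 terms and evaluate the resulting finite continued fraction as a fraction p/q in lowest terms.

a_0 = 9: 9/1
a_1 = 1: 10/1
a_2 = 2: 29/3
a_3 = 1: 39/4
a_4 = 3: 146/15

146/15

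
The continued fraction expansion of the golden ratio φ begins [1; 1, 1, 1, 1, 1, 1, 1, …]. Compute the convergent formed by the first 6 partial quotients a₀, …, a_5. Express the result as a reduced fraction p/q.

13/8

Collapse the nested fraction from the inside out:
Start with 1.
1 + 1/(1/1) = 1 + 1/1 = 2/1
1 + 1/(2/1) = 1 + 1/2 = 3/2
1 + 1/(3/2) = 1 + 2/3 = 5/3
1 + 1/(5/3) = 1 + 3/5 = 8/5
1 + 1/(8/5) = 1 + 5/8 = 13/8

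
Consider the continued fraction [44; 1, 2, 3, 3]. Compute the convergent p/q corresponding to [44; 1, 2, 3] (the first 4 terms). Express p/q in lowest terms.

a_0 = 44: 44/1
a_1 = 1: 45/1
a_2 = 2: 134/3
a_3 = 3: 447/10

447/10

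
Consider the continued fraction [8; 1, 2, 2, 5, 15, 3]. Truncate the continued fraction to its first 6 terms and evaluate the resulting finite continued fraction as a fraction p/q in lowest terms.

5026/577

Start with 15.
5 + 1/(15/1) = 5 + 1/15 = 76/15
2 + 1/(76/15) = 2 + 15/76 = 167/76
2 + 1/(167/76) = 2 + 76/167 = 410/167
1 + 1/(410/167) = 1 + 167/410 = 577/410
8 + 1/(577/410) = 8 + 410/577 = 5026/577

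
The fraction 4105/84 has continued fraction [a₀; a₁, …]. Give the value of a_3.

4105 = 48·84 + 73, so a_0 = 48
84 = 1·73 + 11, so a_1 = 1
73 = 6·11 + 7, so a_2 = 6
11 = 1·7 + 4, so a_3 = 1

1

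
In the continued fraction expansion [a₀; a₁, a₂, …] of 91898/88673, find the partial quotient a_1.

27

91898 = 1·88673 + 3225, so a_0 = 1
88673 = 27·3225 + 1598, so a_1 = 27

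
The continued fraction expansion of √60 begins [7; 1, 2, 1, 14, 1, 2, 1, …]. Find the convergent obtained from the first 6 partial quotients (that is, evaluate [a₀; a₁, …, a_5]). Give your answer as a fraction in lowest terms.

Start with 1.
14 + 1/(1/1) = 14 + 1/1 = 15/1
1 + 1/(15/1) = 1 + 1/15 = 16/15
2 + 1/(16/15) = 2 + 15/16 = 47/16
1 + 1/(47/16) = 1 + 16/47 = 63/47
7 + 1/(63/47) = 7 + 47/63 = 488/63

488/63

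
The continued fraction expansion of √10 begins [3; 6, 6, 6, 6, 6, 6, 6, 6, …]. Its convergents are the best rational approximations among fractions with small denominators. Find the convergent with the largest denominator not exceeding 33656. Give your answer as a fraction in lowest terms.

a_0 = 3: 3/1  (≤ bound)
a_1 = 6: 19/6  (≤ bound)
a_2 = 6: 117/37  (≤ bound)
a_3 = 6: 721/228  (≤ bound)
a_4 = 6: 4443/1405  (≤ bound)
a_5 = 6: 27379/8658  (≤ bound)
a_6 = 6: 168717/53353  (> 33656, stop)

27379/8658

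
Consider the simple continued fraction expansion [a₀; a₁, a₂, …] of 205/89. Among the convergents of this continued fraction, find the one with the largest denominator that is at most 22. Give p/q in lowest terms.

a_0 = 2: 2/1  (≤ bound)
a_1 = 3: 7/3  (≤ bound)
a_2 = 3: 23/10  (≤ bound)
a_3 = 2: 53/23  (> 22, stop)

23/10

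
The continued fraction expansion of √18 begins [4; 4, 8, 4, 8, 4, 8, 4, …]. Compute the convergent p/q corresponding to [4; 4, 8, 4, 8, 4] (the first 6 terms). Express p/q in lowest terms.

19601/4620

a_0 = 4: 4/1
a_1 = 4: 17/4
a_2 = 8: 140/33
a_3 = 4: 577/136
a_4 = 8: 4756/1121
a_5 = 4: 19601/4620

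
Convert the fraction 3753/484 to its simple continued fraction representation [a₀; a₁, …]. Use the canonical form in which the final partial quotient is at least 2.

[7; 1, 3, 14, 1, 7]

Run the Euclidean algorithm, recording each quotient:
3753 ÷ 484 → quotient 7, remainder 365
484 ÷ 365 → quotient 1, remainder 119
365 ÷ 119 → quotient 3, remainder 8
119 ÷ 8 → quotient 14, remainder 7
8 ÷ 7 → quotient 1, remainder 1
7 ÷ 1 → quotient 7, remainder 0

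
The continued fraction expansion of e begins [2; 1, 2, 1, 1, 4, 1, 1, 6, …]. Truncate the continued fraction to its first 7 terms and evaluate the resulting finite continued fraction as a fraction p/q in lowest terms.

106/39

Work from the innermost term outward:
Start with 1.
4 + 1/(1/1) = 4 + 1/1 = 5/1
1 + 1/(5/1) = 1 + 1/5 = 6/5
1 + 1/(6/5) = 1 + 5/6 = 11/6
2 + 1/(11/6) = 2 + 6/11 = 28/11
1 + 1/(28/11) = 1 + 11/28 = 39/28
2 + 1/(39/28) = 2 + 28/39 = 106/39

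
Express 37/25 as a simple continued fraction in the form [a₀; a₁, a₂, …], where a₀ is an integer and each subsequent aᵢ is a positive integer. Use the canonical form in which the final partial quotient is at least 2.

[1; 2, 12]

⌊37/25⌋ = 1, remainder 12
⌊25/12⌋ = 2, remainder 1
⌊12/1⌋ = 12, remainder 0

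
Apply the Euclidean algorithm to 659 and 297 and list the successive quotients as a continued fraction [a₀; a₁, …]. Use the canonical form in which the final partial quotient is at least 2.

[2; 4, 1, 1, 3, 9]

659 ÷ 297 → quotient 2, remainder 65
297 ÷ 65 → quotient 4, remainder 37
65 ÷ 37 → quotient 1, remainder 28
37 ÷ 28 → quotient 1, remainder 9
28 ÷ 9 → quotient 3, remainder 1
9 ÷ 1 → quotient 9, remainder 0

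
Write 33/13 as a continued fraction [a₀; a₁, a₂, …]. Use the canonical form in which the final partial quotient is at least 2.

[2; 1, 1, 6]

⌊33/13⌋ = 2, remainder 7
⌊13/7⌋ = 1, remainder 6
⌊7/6⌋ = 1, remainder 1
⌊6/1⌋ = 6, remainder 0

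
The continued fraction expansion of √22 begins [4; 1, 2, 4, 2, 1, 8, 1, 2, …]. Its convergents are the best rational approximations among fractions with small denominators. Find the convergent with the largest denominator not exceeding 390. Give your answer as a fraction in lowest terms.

1712/365

List convergents until the denominator exceeds the bound:
a_0 = 4: 4/1  (≤ bound)
a_1 = 1: 5/1  (≤ bound)
a_2 = 2: 14/3  (≤ bound)
a_3 = 4: 61/13  (≤ bound)
a_4 = 2: 136/29  (≤ bound)
a_5 = 1: 197/42  (≤ bound)
a_6 = 8: 1712/365  (≤ bound)
a_7 = 1: 1909/407  (> 390, stop)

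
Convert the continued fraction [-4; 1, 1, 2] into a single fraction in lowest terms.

-17/5

Start with 2.
1 + 1/(2/1) = 1 + 1/2 = 3/2
1 + 1/(3/2) = 1 + 2/3 = 5/3
-4 + 1/(5/3) = -4 + 3/5 = -17/5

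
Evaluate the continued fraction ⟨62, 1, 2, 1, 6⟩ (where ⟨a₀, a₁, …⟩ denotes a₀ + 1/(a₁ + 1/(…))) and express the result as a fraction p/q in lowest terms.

1694/27

Build up convergents one term at a time:
a_0 = 62: 62/1
a_1 = 1: 63/1
a_2 = 2: 188/3
a_3 = 1: 251/4
a_4 = 6: 1694/27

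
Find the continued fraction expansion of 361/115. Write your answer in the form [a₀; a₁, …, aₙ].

[3; 7, 5, 3]

Apply division with remainder until the remainder is 0:
361 = 3·115 + 16, so a_0 = 3
115 = 7·16 + 3, so a_1 = 7
16 = 5·3 + 1, so a_2 = 5
3 = 3·1 + 0, so a_3 = 3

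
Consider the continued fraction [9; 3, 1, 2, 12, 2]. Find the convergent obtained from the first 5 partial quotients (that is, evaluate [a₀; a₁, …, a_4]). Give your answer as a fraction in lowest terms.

a_0 = 9: 9/1
a_1 = 3: 28/3
a_2 = 1: 37/4
a_3 = 2: 102/11
a_4 = 12: 1261/136

1261/136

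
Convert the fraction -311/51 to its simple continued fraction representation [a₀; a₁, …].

-311 = -7·51 + 46, so a_0 = -7
51 = 1·46 + 5, so a_1 = 1
46 = 9·5 + 1, so a_2 = 9
5 = 5·1 + 0, so a_3 = 5

[-7; 1, 9, 5]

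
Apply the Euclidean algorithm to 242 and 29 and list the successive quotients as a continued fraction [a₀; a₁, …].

⌊242/29⌋ = 8, remainder 10
⌊29/10⌋ = 2, remainder 9
⌊10/9⌋ = 1, remainder 1
⌊9/1⌋ = 9, remainder 0

[8; 2, 1, 9]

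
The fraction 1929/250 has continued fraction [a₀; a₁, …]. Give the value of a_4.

1

Apply division with remainder until the remainder is 0:
1929 ÷ 250 → quotient 7, remainder 179
250 ÷ 179 → quotient 1, remainder 71
179 ÷ 71 → quotient 2, remainder 37
71 ÷ 37 → quotient 1, remainder 34
37 ÷ 34 → quotient 1, remainder 3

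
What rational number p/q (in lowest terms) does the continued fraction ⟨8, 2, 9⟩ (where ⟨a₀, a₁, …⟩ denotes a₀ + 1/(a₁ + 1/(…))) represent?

161/19

Start with 9.
2 + 1/(9/1) = 2 + 1/9 = 19/9
8 + 1/(19/9) = 8 + 9/19 = 161/19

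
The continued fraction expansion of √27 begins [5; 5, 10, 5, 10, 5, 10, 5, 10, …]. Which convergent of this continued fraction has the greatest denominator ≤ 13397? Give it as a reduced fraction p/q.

13775/2651

a_0 = 5: 5/1  (≤ bound)
a_1 = 5: 26/5  (≤ bound)
a_2 = 10: 265/51  (≤ bound)
a_3 = 5: 1351/260  (≤ bound)
a_4 = 10: 13775/2651  (≤ bound)
a_5 = 5: 70226/13515  (> 13397, stop)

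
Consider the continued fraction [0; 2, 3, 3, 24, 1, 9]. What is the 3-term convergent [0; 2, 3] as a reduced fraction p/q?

3/7

Starting at the tail and folding back:
Start with 3.
2 + 1/(3/1) = 2 + 1/3 = 7/3
0 + 1/(7/3) = 0 + 3/7 = 3/7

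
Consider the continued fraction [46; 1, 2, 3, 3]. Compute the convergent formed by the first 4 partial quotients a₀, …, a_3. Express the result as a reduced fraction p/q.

Start with 3.
2 + 1/(3/1) = 2 + 1/3 = 7/3
1 + 1/(7/3) = 1 + 3/7 = 10/7
46 + 1/(10/7) = 46 + 7/10 = 467/10

467/10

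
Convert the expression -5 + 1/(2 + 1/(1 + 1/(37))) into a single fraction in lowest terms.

-527/113

Compute successive convergents:
a_0 = -5: -5/1
a_1 = 2: -9/2
a_2 = 1: -14/3
a_3 = 37: -527/113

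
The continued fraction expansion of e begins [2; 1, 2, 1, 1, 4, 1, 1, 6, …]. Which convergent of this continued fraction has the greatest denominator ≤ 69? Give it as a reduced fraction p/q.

List convergents until the denominator exceeds the bound:
a_0 = 2: 2/1  (≤ bound)
a_1 = 1: 3/1  (≤ bound)
a_2 = 2: 8/3  (≤ bound)
a_3 = 1: 11/4  (≤ bound)
a_4 = 1: 19/7  (≤ bound)
a_5 = 4: 87/32  (≤ bound)
a_6 = 1: 106/39  (≤ bound)
a_7 = 1: 193/71  (> 69, stop)

106/39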